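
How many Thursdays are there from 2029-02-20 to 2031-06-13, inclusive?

121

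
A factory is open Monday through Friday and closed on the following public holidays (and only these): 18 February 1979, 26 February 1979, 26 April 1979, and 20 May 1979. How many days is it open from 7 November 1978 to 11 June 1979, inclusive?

7 November 1978 is a Tuesday.
From 7 November 1978 to 11 June 1979 is 217 days inclusive.
217 = 7 × 31, so the span is exactly 31 full weeks.
Each full week contributes 5 weekdays (Mon–Fri): 31 × 5 = 155.
Total: 155.
Holidays: 18 February 1979 (Sun); 26 February 1979 (Mon); 26 April 1979 (Thu); 20 May 1979 (Sun).
2 of the 4 holidays fall on weekdays; the rest are weekends and were already excluded.
Business days: 155 − 2 = 153.

153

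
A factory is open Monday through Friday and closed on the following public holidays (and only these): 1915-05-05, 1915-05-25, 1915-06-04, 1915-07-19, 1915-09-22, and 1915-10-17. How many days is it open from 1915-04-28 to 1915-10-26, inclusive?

125 working days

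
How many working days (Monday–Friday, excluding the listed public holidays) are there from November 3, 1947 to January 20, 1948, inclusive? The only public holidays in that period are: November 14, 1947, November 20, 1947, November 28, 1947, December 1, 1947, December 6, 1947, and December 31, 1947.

52

November 3, 1947 is a Monday.
The range spans 79 days (inclusive of both endpoints).
79 = 7 × 11 + 2, so there are 11 full weeks plus 2 extra days.
Each full week contributes 5 weekdays (Mon–Fri): 11 × 5 = 55.
The 2 extra days are Mon, Tue — 2 of them qualify.
Total: 55 + 2 = 57.
Holidays: November 14, 1947 (Fri); November 20, 1947 (Thu); November 28, 1947 (Fri); December 1, 1947 (Mon); December 6, 1947 (Sat); December 31, 1947 (Wed).
5 of the 6 holidays fall on weekdays; the rest are weekends and were already excluded.
Business days: 57 − 5 = 52.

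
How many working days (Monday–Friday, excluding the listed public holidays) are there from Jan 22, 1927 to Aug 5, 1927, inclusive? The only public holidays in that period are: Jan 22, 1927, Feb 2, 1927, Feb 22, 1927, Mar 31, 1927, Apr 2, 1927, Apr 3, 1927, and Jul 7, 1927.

136

Jan 22, 1927 is a Saturday.
From Jan 22, 1927 to Aug 5, 1927 is 196 days inclusive.
196 = 7 × 28, so the span is exactly 28 full weeks.
Each full week contributes 5 weekdays (Mon–Fri): 28 × 5 = 140.
Holidays: Jan 22, 1927 (Sat); Feb 2, 1927 (Wed); Feb 22, 1927 (Tue); Mar 31, 1927 (Thu); Apr 2, 1927 (Sat); Apr 3, 1927 (Sun); Jul 7, 1927 (Thu).
4 of the 7 holidays fall on weekdays; the rest are weekends and were already excluded.
Business days: 140 − 4 = 136.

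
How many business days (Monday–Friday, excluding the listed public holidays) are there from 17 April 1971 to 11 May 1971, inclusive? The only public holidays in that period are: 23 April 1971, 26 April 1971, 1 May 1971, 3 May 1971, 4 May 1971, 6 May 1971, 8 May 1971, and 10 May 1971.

11

17 April 1971 is a Saturday.
From 17 April 1971 to 11 May 1971 is 25 days inclusive.
25 = 7 × 3 + 4, so there are 3 full weeks plus 4 extra days.
Each full week contributes 5 weekdays (Mon–Fri): 3 × 5 = 15.
The 4 extra days are Sat, Sun, Mon, Tue — 2 of them qualify.
Total: 15 + 2 = 17.
Holidays: 23 April 1971 (Fri); 26 April 1971 (Mon); 1 May 1971 (Sat); 3 May 1971 (Mon); 4 May 1971 (Tue); 6 May 1971 (Thu); 8 May 1971 (Sat); 10 May 1971 (Mon).
6 of the 8 holidays fall on weekdays; the rest are weekends and were already excluded.
Business days: 17 − 6 = 11.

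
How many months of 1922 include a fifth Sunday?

5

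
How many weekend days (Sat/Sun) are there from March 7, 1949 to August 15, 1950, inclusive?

March 7, 1949 is a Monday.
The range spans 527 days (inclusive of both endpoints).
527 = 7 × 75 + 2, so there are 75 full weeks plus 2 extra days.
Each full week contributes 2 weekend days (Sat, Sun): 75 × 2 = 150.
The 2 extra days are Mon, Tue — none qualify.
Total: 150 + 0 = 150.

150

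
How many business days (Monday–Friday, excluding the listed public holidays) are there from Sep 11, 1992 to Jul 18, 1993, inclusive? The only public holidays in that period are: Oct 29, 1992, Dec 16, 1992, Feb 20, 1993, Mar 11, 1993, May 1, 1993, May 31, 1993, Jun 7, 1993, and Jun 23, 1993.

215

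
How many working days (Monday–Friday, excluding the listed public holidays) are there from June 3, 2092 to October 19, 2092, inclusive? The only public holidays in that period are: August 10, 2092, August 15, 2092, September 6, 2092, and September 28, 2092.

98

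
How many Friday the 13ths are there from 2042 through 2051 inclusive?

Friday-the-13ths by year:
2042: Jun
2043: Feb, Mar, Nov
2044: May
2045: Jan, Oct
2046: Apr, Jul
2047: Sep, Dec
2048: Mar, Nov
2049: Aug
2050: May
2051: Jan, Oct

17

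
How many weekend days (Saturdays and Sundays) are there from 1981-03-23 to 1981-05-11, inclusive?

14

1981-03-23 is a Monday.
That's 50 days from start to end, counting both.
50 = 7 × 7 + 1, so there are 7 full weeks plus 1 extra day.
Each full week contributes 2 weekend days (Sat, Sun): 7 × 2 = 14.
The 1 extra day is Monday — none qualify.
Total: 14 + 0 = 14.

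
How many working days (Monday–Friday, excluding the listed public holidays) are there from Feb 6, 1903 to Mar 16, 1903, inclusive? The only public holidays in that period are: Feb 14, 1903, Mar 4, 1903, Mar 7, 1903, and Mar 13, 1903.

25

Feb 6, 1903 is a Friday.
The range spans 39 days (inclusive of both endpoints).
39 = 7 × 5 + 4, so there are 5 full weeks plus 4 extra days.
Each full week contributes 5 weekdays (Mon–Fri): 5 × 5 = 25.
The 4 extra days are Fri, Sat, Sun, Mon — 2 of them qualify.
Total: 25 + 2 = 27.
Holidays: Feb 14, 1903 (Sat); Mar 4, 1903 (Wed); Mar 7, 1903 (Sat); Mar 13, 1903 (Fri).
2 of the 4 holidays fall on weekdays; the rest are weekends and were already excluded.
Business days: 27 − 2 = 25.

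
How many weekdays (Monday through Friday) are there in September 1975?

22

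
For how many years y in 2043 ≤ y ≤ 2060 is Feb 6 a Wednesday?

2

Day of week of February 6 in each year:
2043: Fri, 2044: Sat, 2045: Mon, 2046: Tue, 2047: Wed ✓, 2048: Thu, 2049: Sat, 2050: Sun, 2051: Mon, 2052: Tue, 2053: Thu, 2054: Fri, 2055: Sat, 2056: Sun, 2057: Tue, 2058: Wed ✓, 2059: Thu, 2060: Fri
Wednesdays: 2047, 2058.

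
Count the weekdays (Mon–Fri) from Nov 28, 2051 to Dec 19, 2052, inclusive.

278 weekdays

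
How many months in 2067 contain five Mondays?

A month has five Mondays exactly when Monday falls within its first (length − 28) days.
Jan: 31 days, starts Sat → 5 of Sat, Sun, Mon ✓
Feb: 28 days, starts Tue → 5 of (none)
Mar: 31 days, starts Tue → 5 of Tue, Wed, Thu
Apr: 30 days, starts Fri → 5 of Fri, Sat
May: 31 days, starts Sun → 5 of Sun, Mon, Tue ✓
Jun: 30 days, starts Wed → 5 of Wed, Thu
Jul: 31 days, starts Fri → 5 of Fri, Sat, Sun
Aug: 31 days, starts Mon → 5 of Mon, Tue, Wed ✓
Sep: 30 days, starts Thu → 5 of Thu, Fri
Oct: 31 days, starts Sat → 5 of Sat, Sun, Mon ✓
Nov: 30 days, starts Tue → 5 of Tue, Wed
Dec: 31 days, starts Thu → 5 of Thu, Fri, Sat
Months with five Mondays: Jan, May, Aug, Oct.

4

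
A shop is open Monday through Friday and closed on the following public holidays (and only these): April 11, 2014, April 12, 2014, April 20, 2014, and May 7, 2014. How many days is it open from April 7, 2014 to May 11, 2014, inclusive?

23

April 7, 2014 is a Monday.
That's 35 days from start to end, counting both.
35 = 7 × 5, so the span is exactly 5 full weeks.
Each full week contributes 5 weekdays (Mon–Fri): 5 × 5 = 25.
Holidays: April 11, 2014 (Fri); April 12, 2014 (Sat); April 20, 2014 (Sun); May 7, 2014 (Wed).
2 of the 4 holidays fall on weekdays; the rest are weekends and were already excluded.
Business days: 25 − 2 = 23.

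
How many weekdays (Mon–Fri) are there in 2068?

1 January 2068 is a Sunday.
The range spans 366 days (inclusive of both endpoints).
366 = 7 × 52 + 2, so there are 52 full weeks plus 2 extra days.
Each full week contributes 5 weekdays (Mon–Fri): 52 × 5 = 260.
The 2 extra days are Sunday, Monday — 1 of them qualifies.
Total: 260 + 1 = 261.

261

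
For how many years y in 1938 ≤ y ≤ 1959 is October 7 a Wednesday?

Day of week of October 7 in each year:
1938: Fri, 1939: Sat, 1940: Mon, 1941: Tue, 1942: Wed ✓, 1943: Thu, 1944: Sat, 1945: Sun, 1946: Mon, 1947: Tue, 1948: Thu, 1949: Fri, 1950: Sat, 1951: Sun, 1952: Tue, 1953: Wed ✓, 1954: Thu, 1955: Fri, 1956: Sun, 1957: Mon, 1958: Tue, 1959: Wed ✓
Wednesdays: 1942, 1953, 1959.

3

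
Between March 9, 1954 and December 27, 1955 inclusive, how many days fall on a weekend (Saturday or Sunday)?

188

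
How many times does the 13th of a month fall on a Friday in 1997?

1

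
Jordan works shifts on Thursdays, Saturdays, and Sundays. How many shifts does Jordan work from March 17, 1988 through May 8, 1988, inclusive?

March 17, 1988 is a Thursday.
The range spans 53 days (inclusive of both endpoints).
53 = 7 × 7 + 4, so there are 7 full weeks plus 4 extra days.
Each full week contributes 3 days from the set (Thu, Sat, Sun): 7 × 3 = 21.
The 4 extra days are Thu, Fri, Sat, Sun — 3 of them qualify.
Total: 21 + 3 = 24.

24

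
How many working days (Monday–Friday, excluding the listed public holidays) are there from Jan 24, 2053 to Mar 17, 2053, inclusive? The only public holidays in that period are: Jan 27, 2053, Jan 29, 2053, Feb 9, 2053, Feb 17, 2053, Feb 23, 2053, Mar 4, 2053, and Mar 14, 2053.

32

Jan 24, 2053 is a Friday.
That's 53 days from start to end, counting both.
53 = 7 × 7 + 4, so there are 7 full weeks plus 4 extra days.
Each full week contributes 5 weekdays (Mon–Fri): 7 × 5 = 35.
The 4 extra days are Fri, Sat, Sun, Mon — 2 of them qualify.
Total: 35 + 2 = 37.
Holidays: Jan 27, 2053 (Mon); Jan 29, 2053 (Wed); Feb 9, 2053 (Sun); Feb 17, 2053 (Mon); Feb 23, 2053 (Sun); Mar 4, 2053 (Tue); Mar 14, 2053 (Fri).
5 of the 7 holidays fall on weekdays; the rest are weekends and were already excluded.
Business days: 37 − 5 = 32.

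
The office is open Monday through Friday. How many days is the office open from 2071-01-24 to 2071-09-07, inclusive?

161

2071-01-24 is a Saturday.
That's 227 days from start to end, counting both.
227 = 7 × 32 + 3, so there are 32 full weeks plus 3 extra days.
Each full week contributes 5 weekdays (Mon–Fri): 32 × 5 = 160.
The 3 extra days are Saturday, Sunday, Monday — 1 of them qualifies.
Total: 160 + 1 = 161.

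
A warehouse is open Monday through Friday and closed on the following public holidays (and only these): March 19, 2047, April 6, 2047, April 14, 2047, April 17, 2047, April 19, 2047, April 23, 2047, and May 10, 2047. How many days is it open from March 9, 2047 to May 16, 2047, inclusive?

March 9, 2047 is a Saturday.
That's 69 days from start to end, counting both.
69 = 7 × 9 + 6, so there are 9 full weeks plus 6 extra days.
Each full week contributes 5 weekdays (Mon–Fri): 9 × 5 = 45.
The 6 extra days are Saturday, Sunday, Monday, Tuesday, Wednesday, Thursday — 4 of them qualify.
Total: 45 + 4 = 49.
Holidays: March 19, 2047 (Tue); April 6, 2047 (Sat); April 14, 2047 (Sun); April 17, 2047 (Wed); April 19, 2047 (Fri); April 23, 2047 (Tue); May 10, 2047 (Fri).
5 of the 7 holidays fall on weekdays; the rest are weekends and were already excluded.
Business days: 49 − 5 = 44.

44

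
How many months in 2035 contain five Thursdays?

A month has five Thursdays exactly when Thursday falls within its first (length − 28) days.
Jan: 31 days, starts Mon → 5 of Mon, Tue, Wed
Feb: 28 days, starts Thu → 5 of (none)
Mar: 31 days, starts Thu → 5 of Thu, Fri, Sat ✓
Apr: 30 days, starts Sun → 5 of Sun, Mon
May: 31 days, starts Tue → 5 of Tue, Wed, Thu ✓
Jun: 30 days, starts Fri → 5 of Fri, Sat
Jul: 31 days, starts Sun → 5 of Sun, Mon, Tue
Aug: 31 days, starts Wed → 5 of Wed, Thu, Fri ✓
Sep: 30 days, starts Sat → 5 of Sat, Sun
Oct: 31 days, starts Mon → 5 of Mon, Tue, Wed
Nov: 30 days, starts Thu → 5 of Thu, Fri ✓
Dec: 31 days, starts Sat → 5 of Sat, Sun, Mon
Months with five Thursdays: Mar, May, Aug, Nov.

4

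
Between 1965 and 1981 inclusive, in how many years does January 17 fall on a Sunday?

2

Day of week of January 17 in each year:
1965: Sun ✓, 1966: Mon, 1967: Tue, 1968: Wed, 1969: Fri, 1970: Sat, 1971: Sun ✓, 1972: Mon, 1973: Wed, 1974: Thu, 1975: Fri, 1976: Sat, 1977: Mon, 1978: Tue, 1979: Wed, 1980: Thu, 1981: Sat
Sundays: 1965, 1971.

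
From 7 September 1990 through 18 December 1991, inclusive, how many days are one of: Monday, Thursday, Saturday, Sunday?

7 September 1990 is a Friday.
That's 468 days from start to end, counting both.
468 = 7 × 66 + 6, so there are 66 full weeks plus 6 extra days.
Each full week contributes 4 days from the set (Mon, Thu, Sat, Sun): 66 × 4 = 264.
The 6 extra days are Fri, Sat, Sun, Mon, Tue, Wed — 3 of them qualify.
Total: 264 + 3 = 267.

267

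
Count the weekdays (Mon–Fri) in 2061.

260

2061-01-01 is a Saturday.
The range spans 365 days (inclusive of both endpoints).
365 = 7 × 52 + 1, so there are 52 full weeks plus 1 extra day.
Each full week contributes 5 weekdays (Mon–Fri): 52 × 5 = 260.
The 1 extra day is Saturday — none qualify.
Total: 260 + 0 = 260.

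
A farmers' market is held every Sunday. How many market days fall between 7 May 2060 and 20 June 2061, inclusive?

59

7 May 2060 is a Friday.
From 7 May 2060 to 20 June 2061 is 410 days inclusive.
410 = 7 × 58 + 4, so there are 58 full weeks plus 4 extra days.
Each full week contributes one Sunday: 58 so far.
The 4 extra days are Fri, Sat, Sun, Mon — 1 of them qualifies.
Total: 58 + 1 = 59.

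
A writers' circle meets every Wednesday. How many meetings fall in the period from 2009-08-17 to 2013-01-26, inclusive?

180 Wednesdays

2009-08-17 is a Monday.
That's 1259 days from start to end, counting both.
1259 = 7 × 179 + 6, so there are 179 full weeks plus 6 extra days.
Each full week contributes one Wednesday: 179 so far.
The 6 extra days are Mon, Tue, Wed, Thu, Fri, Sat — 1 of them qualifies.
Total: 179 + 1 = 180.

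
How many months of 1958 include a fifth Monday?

4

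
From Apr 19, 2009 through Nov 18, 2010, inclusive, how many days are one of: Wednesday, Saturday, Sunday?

Apr 19, 2009 is a Sunday.
That's 579 days from start to end, counting both.
579 = 7 × 82 + 5, so there are 82 full weeks plus 5 extra days.
Each full week contributes 3 days from the set (Wed, Sat, Sun): 82 × 3 = 246.
The 5 extra days are Sun, Mon, Tue, Wed, Thu — 2 of them qualify.
Total: 246 + 2 = 248.

248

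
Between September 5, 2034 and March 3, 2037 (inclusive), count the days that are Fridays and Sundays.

September 5, 2034 is a Tuesday.
The range spans 911 days (inclusive of both endpoints).
911 = 7 × 130 + 1, so there are 130 full weeks plus 1 extra day.
Each full week contributes 2 days from the set (Fri, Sun): 130 × 2 = 260.
The 1 extra day is Tue — none qualify.
Total: 260 + 0 = 260.

260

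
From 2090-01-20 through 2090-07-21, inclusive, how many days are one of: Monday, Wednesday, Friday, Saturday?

105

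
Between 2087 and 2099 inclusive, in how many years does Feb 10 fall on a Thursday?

2

Day of week of February 10 in each year:
2087: Mon, 2088: Tue, 2089: Thu ✓, 2090: Fri, 2091: Sat, 2092: Sun, 2093: Tue, 2094: Wed, 2095: Thu ✓, 2096: Fri, 2097: Sun, 2098: Mon, 2099: Tue
Thursdays: 2089, 2095.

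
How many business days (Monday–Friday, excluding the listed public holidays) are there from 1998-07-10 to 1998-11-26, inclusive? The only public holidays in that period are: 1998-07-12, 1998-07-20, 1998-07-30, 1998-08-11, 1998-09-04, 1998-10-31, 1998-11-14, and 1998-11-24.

95

1998-07-10 is a Friday.
From 1998-07-10 to 1998-11-26 is 140 days inclusive.
140 = 7 × 20, so the span is exactly 20 full weeks.
Each full week contributes 5 weekdays (Mon–Fri): 20 × 5 = 100.
Total: 100.
Holidays: 1998-07-12 (Sun); 1998-07-20 (Mon); 1998-07-30 (Thu); 1998-08-11 (Tue); 1998-09-04 (Fri); 1998-10-31 (Sat); 1998-11-14 (Sat); 1998-11-24 (Tue).
5 of the 8 holidays fall on weekdays; the rest are weekends and were already excluded.
Business days: 100 − 5 = 95.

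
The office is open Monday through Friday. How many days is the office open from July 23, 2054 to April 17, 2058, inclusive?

July 23, 2054 is a Thursday.
From July 23, 2054 to April 17, 2058 is 1365 days inclusive.
1365 = 7 × 195, so the span is exactly 195 full weeks.
Each full week contributes 5 weekdays (Mon–Fri): 195 × 5 = 975.

975 weekdays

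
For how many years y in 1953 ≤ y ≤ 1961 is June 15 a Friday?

1

Day of week of June 15 in each year:
1953: Mon, 1954: Tue, 1955: Wed, 1956: Fri ✓, 1957: Sat, 1958: Sun, 1959: Mon, 1960: Wed, 1961: Thu
Fridays: 1956.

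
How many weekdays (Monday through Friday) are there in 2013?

Jan 1, 2013 is a Tuesday.
The range spans 365 days (inclusive of both endpoints).
365 = 7 × 52 + 1, so there are 52 full weeks plus 1 extra day.
Each full week contributes 5 weekdays (Mon–Fri): 52 × 5 = 260.
The 1 extra day is Tuesday — 1 of them qualifies.
Total: 260 + 1 = 261.

261 weekdays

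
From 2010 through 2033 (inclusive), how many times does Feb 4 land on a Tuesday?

4

Day of week of February 4 in each year:
2010: Thu, 2011: Fri, 2012: Sat, 2013: Mon, 2014: Tue ✓, 2015: Wed, 2016: Thu, 2017: Sat, 2018: Sun, 2019: Mon, 2020: Tue ✓, 2021: Thu, 2022: Fri, 2023: Sat, 2024: Sun, 2025: Tue ✓, 2026: Wed, 2027: Thu, 2028: Fri, 2029: Sun, 2030: Mon, 2031: Tue ✓, 2032: Wed, 2033: Fri
Tuesdays: 2014, 2020, 2025, 2031.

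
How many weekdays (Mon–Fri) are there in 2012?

261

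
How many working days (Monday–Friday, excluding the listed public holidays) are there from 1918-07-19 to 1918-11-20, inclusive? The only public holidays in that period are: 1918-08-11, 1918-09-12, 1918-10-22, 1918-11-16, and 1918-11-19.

86

1918-07-19 is a Friday.
The range spans 125 days (inclusive of both endpoints).
125 = 7 × 17 + 6, so there are 17 full weeks plus 6 extra days.
Each full week contributes 5 weekdays (Mon–Fri): 17 × 5 = 85.
The 6 extra days are Fri, Sat, Sun, Mon, Tue, Wed — 4 of them qualify.
Total: 85 + 4 = 89.
Holidays: 1918-08-11 (Sun); 1918-09-12 (Thu); 1918-10-22 (Tue); 1918-11-16 (Sat); 1918-11-19 (Tue).
3 of the 5 holidays fall on weekdays; the rest are weekends and were already excluded.
Business days: 89 − 3 = 86.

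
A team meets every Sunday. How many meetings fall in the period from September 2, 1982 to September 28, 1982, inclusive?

September 2, 1982 is a Thursday.
From September 2, 1982 to September 28, 1982 is 27 days inclusive.
27 = 7 × 3 + 6, so there are 3 full weeks plus 6 extra days.
Each full week contributes one Sunday: 3 so far.
The 6 extra days are Thu, Fri, Sat, Sun, Mon, Tue — 1 of them qualifies.
Total: 3 + 1 = 4.

4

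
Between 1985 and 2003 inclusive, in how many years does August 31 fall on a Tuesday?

Day of week of August 31 in each year:
1985: Sat, 1986: Sun, 1987: Mon, 1988: Wed, 1989: Thu, 1990: Fri, 1991: Sat, 1992: Mon, 1993: Tue ✓, 1994: Wed, 1995: Thu, 1996: Sat, 1997: Sun, 1998: Mon, 1999: Tue ✓, 2000: Thu, 2001: Fri, 2002: Sat, 2003: Sun
Tuesdays: 1993, 1999.

2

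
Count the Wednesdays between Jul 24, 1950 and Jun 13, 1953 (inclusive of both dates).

Jul 24, 1950 is a Monday.
The range spans 1056 days (inclusive of both endpoints).
1056 = 7 × 150 + 6, so there are 150 full weeks plus 6 extra days.
Each full week contributes one Wednesday: 150 so far.
The 6 extra days are Monday, Tuesday, Wednesday, Thursday, Friday, Saturday — 1 of them qualifies.
Total: 150 + 1 = 151.

151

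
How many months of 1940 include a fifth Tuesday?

5

A month has five Tuesdays exactly when Tuesday falls within its first (length − 28) days.
Jan: 31 days, starts Mon → 5 of Mon, Tue, Wed ✓
Feb: 29 days, starts Thu → 5 of Thu
Mar: 31 days, starts Fri → 5 of Fri, Sat, Sun
Apr: 30 days, starts Mon → 5 of Mon, Tue ✓
May: 31 days, starts Wed → 5 of Wed, Thu, Fri
Jun: 30 days, starts Sat → 5 of Sat, Sun
Jul: 31 days, starts Mon → 5 of Mon, Tue, Wed ✓
Aug: 31 days, starts Thu → 5 of Thu, Fri, Sat
Sep: 30 days, starts Sun → 5 of Sun, Mon
Oct: 31 days, starts Tue → 5 of Tue, Wed, Thu ✓
Nov: 30 days, starts Fri → 5 of Fri, Sat
Dec: 31 days, starts Sun → 5 of Sun, Mon, Tue ✓
Months with five Tuesdays: Jan, Apr, Jul, Oct, Dec.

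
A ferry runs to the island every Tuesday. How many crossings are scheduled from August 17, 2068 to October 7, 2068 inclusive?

7 Tuesdays

August 17, 2068 is a Friday.
The range spans 52 days (inclusive of both endpoints).
52 = 7 × 7 + 3, so there are 7 full weeks plus 3 extra days.
Each full week contributes one Tuesday: 7 so far.
The 3 extra days are Fri, Sat, Sun — none qualify.
Total: 7 + 0 = 7.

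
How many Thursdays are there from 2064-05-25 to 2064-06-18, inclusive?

2064-05-25 is a Sunday.
From 2064-05-25 to 2064-06-18 is 25 days inclusive.
25 = 7 × 3 + 4, so there are 3 full weeks plus 4 extra days.
Each full week contributes one Thursday: 3 so far.
The 4 extra days are Sunday, Monday, Tuesday, Wednesday — none qualify.
Total: 3 + 0 = 3.

3 Thursdays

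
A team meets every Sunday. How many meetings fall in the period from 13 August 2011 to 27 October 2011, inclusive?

11

13 August 2011 is a Saturday.
From 13 August 2011 to 27 October 2011 is 76 days inclusive.
76 = 7 × 10 + 6, so there are 10 full weeks plus 6 extra days.
Each full week contributes one Sunday: 10 so far.
The 6 extra days are Sat, Sun, Mon, Tue, Wed, Thu — 1 of them qualifies.
Total: 10 + 1 = 11.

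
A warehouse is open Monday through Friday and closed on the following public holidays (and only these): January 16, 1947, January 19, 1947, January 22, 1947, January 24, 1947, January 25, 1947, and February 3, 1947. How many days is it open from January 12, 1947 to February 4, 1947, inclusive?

13

January 12, 1947 is a Sunday.
From January 12, 1947 to February 4, 1947 is 24 days inclusive.
24 = 7 × 3 + 3, so there are 3 full weeks plus 3 extra days.
Each full week contributes 5 weekdays (Mon–Fri): 3 × 5 = 15.
The 3 extra days are Sunday, Monday, Tuesday — 2 of them qualify.
Total: 15 + 2 = 17.
Holidays: January 16, 1947 (Thu); January 19, 1947 (Sun); January 22, 1947 (Wed); January 24, 1947 (Fri); January 25, 1947 (Sat); February 3, 1947 (Mon).
4 of the 6 holidays fall on weekdays; the rest are weekends and were already excluded.
Business days: 17 − 4 = 13.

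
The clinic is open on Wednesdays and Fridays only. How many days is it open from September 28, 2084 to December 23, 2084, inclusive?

25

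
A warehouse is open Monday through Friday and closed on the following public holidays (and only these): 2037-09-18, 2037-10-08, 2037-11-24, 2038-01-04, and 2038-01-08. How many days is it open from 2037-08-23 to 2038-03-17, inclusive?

143 working days

2037-08-23 is a Sunday.
That's 207 days from start to end, counting both.
207 = 7 × 29 + 4, so there are 29 full weeks plus 4 extra days.
Each full week contributes 5 weekdays (Mon–Fri): 29 × 5 = 145.
The 4 extra days are Sunday, Monday, Tuesday, Wednesday — 3 of them qualify.
Total: 145 + 3 = 148.
Holidays: 2037-09-18 (Fri); 2037-10-08 (Thu); 2037-11-24 (Tue); 2038-01-04 (Mon); 2038-01-08 (Fri).
All 5 holidays fall on weekdays, so subtract 5.
Business days: 148 − 5 = 143.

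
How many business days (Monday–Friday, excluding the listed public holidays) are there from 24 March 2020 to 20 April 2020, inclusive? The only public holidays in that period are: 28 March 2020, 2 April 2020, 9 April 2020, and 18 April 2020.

18

24 March 2020 is a Tuesday.
That's 28 days from start to end, counting both.
28 = 7 × 4, so the span is exactly 4 full weeks.
Each full week contributes 5 weekdays (Mon–Fri): 4 × 5 = 20.
Holidays: 28 March 2020 (Sat); 2 April 2020 (Thu); 9 April 2020 (Thu); 18 April 2020 (Sat).
2 of the 4 holidays fall on weekdays; the rest are weekends and were already excluded.
Business days: 20 − 2 = 18.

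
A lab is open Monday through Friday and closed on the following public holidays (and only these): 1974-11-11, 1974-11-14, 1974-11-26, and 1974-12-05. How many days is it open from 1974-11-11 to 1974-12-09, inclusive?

1974-11-11 is a Monday.
The range spans 29 days (inclusive of both endpoints).
29 = 7 × 4 + 1, so there are 4 full weeks plus 1 extra day.
Each full week contributes 5 weekdays (Mon–Fri): 4 × 5 = 20.
The 1 extra day is Monday — 1 of them qualifies.
Total: 20 + 1 = 21.
Holidays: 1974-11-11 (Mon); 1974-11-14 (Thu); 1974-11-26 (Tue); 1974-12-05 (Thu).
All 4 holidays fall on weekdays, so subtract 4.
Business days: 21 − 4 = 17.

17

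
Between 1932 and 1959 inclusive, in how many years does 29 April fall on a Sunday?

Day of week of April 29 in each year:
1932: Fri, 1933: Sat, 1934: Sun ✓, 1935: Mon, 1936: Wed, 1937: Thu, 1938: Fri, 1939: Sat, 1940: Mon, 1941: Tue, 1942: Wed, 1943: Thu, 1944: Sat, 1945: Sun ✓, 1946: Mon, 1947: Tue, 1948: Thu, 1949: Fri, 1950: Sat, 1951: Sun ✓, 1952: Tue, 1953: Wed, 1954: Thu, 1955: Fri, 1956: Sun ✓, 1957: Mon, 1958: Tue, 1959: Wed
Sundays: 1934, 1945, 1951, 1956.

4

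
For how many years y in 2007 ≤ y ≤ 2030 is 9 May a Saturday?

4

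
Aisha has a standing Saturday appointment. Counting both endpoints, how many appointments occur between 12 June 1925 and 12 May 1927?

12 June 1925 is a Friday.
That's 700 days from start to end, counting both.
700 = 7 × 100, so the span is exactly 100 full weeks.
Each full week contributes one Saturday: 100 so far.

100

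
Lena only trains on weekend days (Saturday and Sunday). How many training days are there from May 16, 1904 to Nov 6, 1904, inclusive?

50

May 16, 1904 is a Monday.
From May 16, 1904 to Nov 6, 1904 is 175 days inclusive.
175 = 7 × 25, so the span is exactly 25 full weeks.
Each full week contributes 2 weekend days (Sat, Sun): 25 × 2 = 50.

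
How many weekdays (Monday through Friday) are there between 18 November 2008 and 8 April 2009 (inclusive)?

102 weekdays

18 November 2008 is a Tuesday.
That's 142 days from start to end, counting both.
142 = 7 × 20 + 2, so there are 20 full weeks plus 2 extra days.
Each full week contributes 5 weekdays (Mon–Fri): 20 × 5 = 100.
The 2 extra days are Tue, Wed — 2 of them qualify.
Total: 100 + 2 = 102.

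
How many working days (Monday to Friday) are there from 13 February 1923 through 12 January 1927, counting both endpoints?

13 February 1923 is a Tuesday.
The range spans 1430 days (inclusive of both endpoints).
1430 = 7 × 204 + 2, so there are 204 full weeks plus 2 extra days.
Each full week contributes 5 weekdays (Mon–Fri): 204 × 5 = 1020.
The 2 extra days are Tuesday, Wednesday — 2 of them qualify.
Total: 1020 + 2 = 1022.

1022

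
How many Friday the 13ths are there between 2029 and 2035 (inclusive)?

Friday-the-13ths by year:
2029: Apr, Jul
2030: Sep, Dec
2031: Jun
2032: Feb, Aug
2033: May
2034: Jan, Oct
2035: Apr, Jul

12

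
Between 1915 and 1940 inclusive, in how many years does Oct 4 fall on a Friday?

Day of week of October 4 in each year:
1915: Mon, 1916: Wed, 1917: Thu, 1918: Fri ✓, 1919: Sat, 1920: Mon, 1921: Tue, 1922: Wed, 1923: Thu, 1924: Sat, 1925: Sun, 1926: Mon, 1927: Tue, 1928: Thu, 1929: Fri ✓, 1930: Sat, 1931: Sun, 1932: Tue, 1933: Wed, 1934: Thu, 1935: Fri ✓, 1936: Sun, 1937: Mon, 1938: Tue, 1939: Wed, 1940: Fri ✓
Fridays: 1918, 1929, 1935, 1940.

4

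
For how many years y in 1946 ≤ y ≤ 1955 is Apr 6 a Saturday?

1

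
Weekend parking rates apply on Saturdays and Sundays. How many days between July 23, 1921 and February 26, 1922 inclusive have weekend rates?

64

July 23, 1921 is a Saturday.
The range spans 219 days (inclusive of both endpoints).
219 = 7 × 31 + 2, so there are 31 full weeks plus 2 extra days.
Each full week contributes 2 weekend days (Sat, Sun): 31 × 2 = 62.
The 2 extra days are Saturday, Sunday — 2 of them qualify.
Total: 62 + 2 = 64.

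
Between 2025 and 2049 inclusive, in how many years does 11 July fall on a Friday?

Day of week of July 11 in each year:
2025: Fri ✓, 2026: Sat, 2027: Sun, 2028: Tue, 2029: Wed, 2030: Thu, 2031: Fri ✓, 2032: Sun, 2033: Mon, 2034: Tue, 2035: Wed, 2036: Fri ✓, 2037: Sat, 2038: Sun, 2039: Mon, 2040: Wed, 2041: Thu, 2042: Fri ✓, 2043: Sat, 2044: Mon, 2045: Tue, 2046: Wed, 2047: Thu, 2048: Sat, 2049: Sun
Fridays: 2025, 2031, 2036, 2042.

4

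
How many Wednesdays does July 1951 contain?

July 1, 1951 is a Sunday.
From July 1, 1951 to July 31, 1951 is 31 days inclusive.
31 = 7 × 4 + 3, so there are 4 full weeks plus 3 extra days.
Each full week contributes one Wednesday: 4 so far.
The 3 extra days are Sun, Mon, Tue — none qualify.
Total: 4 + 0 = 4.

4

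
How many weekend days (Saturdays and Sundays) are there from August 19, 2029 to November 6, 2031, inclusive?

August 19, 2029 is a Sunday.
From August 19, 2029 to November 6, 2031 is 810 days inclusive.
810 = 7 × 115 + 5, so there are 115 full weeks plus 5 extra days.
Each full week contributes 2 weekend days (Sat, Sun): 115 × 2 = 230.
The 5 extra days are Sunday, Monday, Tuesday, Wednesday, Thursday — 1 of them qualifies.
Total: 230 + 1 = 231.

231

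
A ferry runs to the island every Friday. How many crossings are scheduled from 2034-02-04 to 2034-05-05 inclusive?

13

2034-02-04 is a Saturday.
The range spans 91 days (inclusive of both endpoints).
91 = 7 × 13, so the span is exactly 13 full weeks.
Each full week contributes one Friday: 13 so far.
Total: 13.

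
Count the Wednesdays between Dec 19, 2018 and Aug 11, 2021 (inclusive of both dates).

Dec 19, 2018 is a Wednesday.
From Dec 19, 2018 to Aug 11, 2021 is 967 days inclusive.
967 = 7 × 138 + 1, so there are 138 full weeks plus 1 extra day.
Each full week contributes one Wednesday: 138 so far.
The 1 extra day is Wednesday — 1 of them qualifies.
Total: 138 + 1 = 139.

139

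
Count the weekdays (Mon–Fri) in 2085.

1 January 2085 is a Monday.
That's 365 days from start to end, counting both.
365 = 7 × 52 + 1, so there are 52 full weeks plus 1 extra day.
Each full week contributes 5 weekdays (Mon–Fri): 52 × 5 = 260.
The 1 extra day is Monday — 1 of them qualifies.
Total: 260 + 1 = 261.

261 weekdays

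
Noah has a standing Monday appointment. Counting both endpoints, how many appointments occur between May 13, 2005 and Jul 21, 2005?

May 13, 2005 is a Friday.
The range spans 70 days (inclusive of both endpoints).
70 = 7 × 10, so the span is exactly 10 full weeks.
Each full week contributes one Monday: 10 so far.
Total: 10.

10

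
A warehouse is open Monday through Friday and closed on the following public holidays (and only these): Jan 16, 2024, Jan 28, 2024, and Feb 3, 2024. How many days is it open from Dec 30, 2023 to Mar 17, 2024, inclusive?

Dec 30, 2023 is a Saturday.
The range spans 79 days (inclusive of both endpoints).
79 = 7 × 11 + 2, so there are 11 full weeks plus 2 extra days.
Each full week contributes 5 weekdays (Mon–Fri): 11 × 5 = 55.
The 2 extra days are Saturday, Sunday — none qualify.
Total: 55 + 0 = 55.
Holidays: Jan 16, 2024 (Tue); Jan 28, 2024 (Sun); Feb 3, 2024 (Sat).
1 of the 3 holidays fall on weekdays; the rest are weekends and were already excluded.
Business days: 55 − 1 = 54.

54 working days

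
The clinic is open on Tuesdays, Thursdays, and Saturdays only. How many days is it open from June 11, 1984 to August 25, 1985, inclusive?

189

June 11, 1984 is a Monday.
The range spans 441 days (inclusive of both endpoints).
441 = 7 × 63, so the span is exactly 63 full weeks.
Each full week contributes 3 days from the set (Tue, Thu, Sat): 63 × 3 = 189.
Total: 189.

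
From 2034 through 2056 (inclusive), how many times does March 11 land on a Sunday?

Day of week of March 11 in each year:
2034: Sat, 2035: Sun ✓, 2036: Tue, 2037: Wed, 2038: Thu, 2039: Fri, 2040: Sun ✓, 2041: Mon, 2042: Tue, 2043: Wed, 2044: Fri, 2045: Sat, 2046: Sun ✓, 2047: Mon, 2048: Wed, 2049: Thu, 2050: Fri, 2051: Sat, 2052: Mon, 2053: Tue, 2054: Wed, 2055: Thu, 2056: Sat
Sundays: 2035, 2040, 2046.

3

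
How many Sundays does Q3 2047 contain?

13

1 July 2047 is a Monday.
From 1 July 2047 to 30 September 2047 is 92 days inclusive.
92 = 7 × 13 + 1, so there are 13 full weeks plus 1 extra day.
Each full week contributes one Sunday: 13 so far.
The 1 extra day is Mon — none qualify.
Total: 13 + 0 = 13.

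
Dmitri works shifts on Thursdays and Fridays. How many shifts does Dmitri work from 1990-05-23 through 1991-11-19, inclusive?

156

1990-05-23 is a Wednesday.
From 1990-05-23 to 1991-11-19 is 546 days inclusive.
546 = 7 × 78, so the span is exactly 78 full weeks.
Each full week contributes 2 days from the set (Thu, Fri): 78 × 2 = 156.
Total: 156.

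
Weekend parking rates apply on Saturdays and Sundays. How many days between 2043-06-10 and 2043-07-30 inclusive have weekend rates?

14

2043-06-10 is a Wednesday.
The range spans 51 days (inclusive of both endpoints).
51 = 7 × 7 + 2, so there are 7 full weeks plus 2 extra days.
Each full week contributes 2 weekend days (Sat, Sun): 7 × 2 = 14.
The 2 extra days are Wed, Thu — none qualify.
Total: 14 + 0 = 14.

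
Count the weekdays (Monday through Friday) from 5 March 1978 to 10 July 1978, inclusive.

91 weekdays

5 March 1978 is a Sunday.
From 5 March 1978 to 10 July 1978 is 128 days inclusive.
128 = 7 × 18 + 2, so there are 18 full weeks plus 2 extra days.
Each full week contributes 5 weekdays (Mon–Fri): 18 × 5 = 90.
The 2 extra days are Sun, Mon — 1 of them qualifies.
Total: 90 + 1 = 91.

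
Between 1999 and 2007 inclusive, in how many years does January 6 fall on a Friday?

1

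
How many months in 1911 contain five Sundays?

5

A month has five Sundays exactly when Sunday falls within its first (length − 28) days.
Jan: 31 days, starts Sun → 5 of Sun, Mon, Tue ✓
Feb: 28 days, starts Wed → 5 of (none)
Mar: 31 days, starts Wed → 5 of Wed, Thu, Fri
Apr: 30 days, starts Sat → 5 of Sat, Sun ✓
May: 31 days, starts Mon → 5 of Mon, Tue, Wed
Jun: 30 days, starts Thu → 5 of Thu, Fri
Jul: 31 days, starts Sat → 5 of Sat, Sun, Mon ✓
Aug: 31 days, starts Tue → 5 of Tue, Wed, Thu
Sep: 30 days, starts Fri → 5 of Fri, Sat
Oct: 31 days, starts Sun → 5 of Sun, Mon, Tue ✓
Nov: 30 days, starts Wed → 5 of Wed, Thu
Dec: 31 days, starts Fri → 5 of Fri, Sat, Sun ✓
Months with five Sundays: Jan, Apr, Jul, Oct, Dec.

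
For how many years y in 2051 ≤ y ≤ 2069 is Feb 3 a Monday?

Day of week of February 3 in each year:
2051: Fri, 2052: Sat, 2053: Mon ✓, 2054: Tue, 2055: Wed, 2056: Thu, 2057: Sat, 2058: Sun, 2059: Mon ✓, 2060: Tue, 2061: Thu, 2062: Fri, 2063: Sat, 2064: Sun, 2065: Tue, 2066: Wed, 2067: Thu, 2068: Fri, 2069: Sun
Mondays: 2053, 2059.

2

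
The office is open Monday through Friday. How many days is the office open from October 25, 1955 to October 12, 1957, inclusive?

October 25, 1955 is a Tuesday.
The range spans 719 days (inclusive of both endpoints).
719 = 7 × 102 + 5, so there are 102 full weeks plus 5 extra days.
Each full week contributes 5 weekdays (Mon–Fri): 102 × 5 = 510.
The 5 extra days are Tue, Wed, Thu, Fri, Sat — 4 of them qualify.
Total: 510 + 4 = 514.

514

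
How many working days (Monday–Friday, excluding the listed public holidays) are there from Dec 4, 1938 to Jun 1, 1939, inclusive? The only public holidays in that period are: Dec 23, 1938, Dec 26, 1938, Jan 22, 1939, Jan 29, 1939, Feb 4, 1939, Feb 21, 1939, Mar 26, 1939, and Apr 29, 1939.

126

Dec 4, 1938 is a Sunday.
The range spans 180 days (inclusive of both endpoints).
180 = 7 × 25 + 5, so there are 25 full weeks plus 5 extra days.
Each full week contributes 5 weekdays (Mon–Fri): 25 × 5 = 125.
The 5 extra days are Sunday, Monday, Tuesday, Wednesday, Thursday — 4 of them qualify.
Total: 125 + 4 = 129.
Holidays: Dec 23, 1938 (Fri); Dec 26, 1938 (Mon); Jan 22, 1939 (Sun); Jan 29, 1939 (Sun); Feb 4, 1939 (Sat); Feb 21, 1939 (Tue); Mar 26, 1939 (Sun); Apr 29, 1939 (Sat).
3 of the 8 holidays fall on weekdays; the rest are weekends and were already excluded.
Business days: 129 − 3 = 126.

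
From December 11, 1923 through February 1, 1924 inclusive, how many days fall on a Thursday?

December 11, 1923 is a Tuesday.
From December 11, 1923 to February 1, 1924 is 53 days inclusive.
53 = 7 × 7 + 4, so there are 7 full weeks plus 4 extra days.
Each full week contributes one Thursday: 7 so far.
The 4 extra days are Tuesday, Wednesday, Thursday, Friday — 1 of them qualifies.
Total: 7 + 1 = 8.

8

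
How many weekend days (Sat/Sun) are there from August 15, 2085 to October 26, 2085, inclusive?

20

August 15, 2085 is a Wednesday.
The range spans 73 days (inclusive of both endpoints).
73 = 7 × 10 + 3, so there are 10 full weeks plus 3 extra days.
Each full week contributes 2 weekend days (Sat, Sun): 10 × 2 = 20.
The 3 extra days are Wednesday, Thursday, Friday — none qualify.
Total: 20 + 0 = 20.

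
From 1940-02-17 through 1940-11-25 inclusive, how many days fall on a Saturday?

1940-02-17 is a Saturday.
From 1940-02-17 to 1940-11-25 is 283 days inclusive.
283 = 7 × 40 + 3, so there are 40 full weeks plus 3 extra days.
Each full week contributes one Saturday: 40 so far.
The 3 extra days are Sat, Sun, Mon — 1 of them qualifies.
Total: 40 + 1 = 41.

41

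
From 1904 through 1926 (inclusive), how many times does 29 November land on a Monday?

Day of week of November 29 in each year:
1904: Tue, 1905: Wed, 1906: Thu, 1907: Fri, 1908: Sun, 1909: Mon ✓, 1910: Tue, 1911: Wed, 1912: Fri, 1913: Sat, 1914: Sun, 1915: Mon ✓, 1916: Wed, 1917: Thu, 1918: Fri, 1919: Sat, 1920: Mon ✓, 1921: Tue, 1922: Wed, 1923: Thu, 1924: Sat, 1925: Sun, 1926: Mon ✓
Mondays: 1909, 1915, 1920, 1926.

4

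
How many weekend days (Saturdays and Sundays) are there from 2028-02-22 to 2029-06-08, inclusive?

2028-02-22 is a Tuesday.
That's 473 days from start to end, counting both.
473 = 7 × 67 + 4, so there are 67 full weeks plus 4 extra days.
Each full week contributes 2 weekend days (Sat, Sun): 67 × 2 = 134.
The 4 extra days are Tue, Wed, Thu, Fri — none qualify.
Total: 134 + 0 = 134.

134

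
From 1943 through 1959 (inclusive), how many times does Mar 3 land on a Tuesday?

Day of week of March 3 in each year:
1943: Wed, 1944: Fri, 1945: Sat, 1946: Sun, 1947: Mon, 1948: Wed, 1949: Thu, 1950: Fri, 1951: Sat, 1952: Mon, 1953: Tue ✓, 1954: Wed, 1955: Thu, 1956: Sat, 1957: Sun, 1958: Mon, 1959: Tue ✓
Tuesdays: 1953, 1959.

2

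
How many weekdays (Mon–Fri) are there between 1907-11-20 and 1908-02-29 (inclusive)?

73 weekdays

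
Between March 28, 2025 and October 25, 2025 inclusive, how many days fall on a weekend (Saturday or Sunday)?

March 28, 2025 is a Friday.
The range spans 212 days (inclusive of both endpoints).
212 = 7 × 30 + 2, so there are 30 full weeks plus 2 extra days.
Each full week contributes 2 weekend days (Sat, Sun): 30 × 2 = 60.
The 2 extra days are Friday, Saturday — 1 of them qualifies.
Total: 60 + 1 = 61.

61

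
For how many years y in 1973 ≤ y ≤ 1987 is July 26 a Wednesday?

1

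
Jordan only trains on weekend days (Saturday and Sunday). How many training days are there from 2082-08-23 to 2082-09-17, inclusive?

2082-08-23 is a Sunday.
The range spans 26 days (inclusive of both endpoints).
26 = 7 × 3 + 5, so there are 3 full weeks plus 5 extra days.
Each full week contributes 2 weekend days (Sat, Sun): 3 × 2 = 6.
The 5 extra days are Sunday, Monday, Tuesday, Wednesday, Thursday — 1 of them qualifies.
Total: 6 + 1 = 7.

7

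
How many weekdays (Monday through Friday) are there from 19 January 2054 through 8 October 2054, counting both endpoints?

19 January 2054 is a Monday.
From 19 January 2054 to 8 October 2054 is 263 days inclusive.
263 = 7 × 37 + 4, so there are 37 full weeks plus 4 extra days.
Each full week contributes 5 weekdays (Mon–Fri): 37 × 5 = 185.
The 4 extra days are Mon, Tue, Wed, Thu — 4 of them qualify.
Total: 185 + 4 = 189.

189 weekdays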